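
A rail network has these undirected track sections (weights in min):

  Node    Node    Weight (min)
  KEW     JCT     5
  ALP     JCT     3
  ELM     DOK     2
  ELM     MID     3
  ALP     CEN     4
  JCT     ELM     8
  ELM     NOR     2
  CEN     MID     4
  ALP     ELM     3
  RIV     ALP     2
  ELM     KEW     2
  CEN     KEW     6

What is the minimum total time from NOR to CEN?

Running Dijkstra from NOR:
NOR: 0
ELM: 2  (via NOR)
DOK: 4  (via ELM)
KEW: 4  (via ELM)
MID: 5  (via ELM)
ALP: 5  (via ELM)
RIV: 7  (via ALP)
JCT: 8  (via ALP)
CEN: 9  (via MID)
Shortest route: NOR–ELM–MID–CEN = 9 min.

9 min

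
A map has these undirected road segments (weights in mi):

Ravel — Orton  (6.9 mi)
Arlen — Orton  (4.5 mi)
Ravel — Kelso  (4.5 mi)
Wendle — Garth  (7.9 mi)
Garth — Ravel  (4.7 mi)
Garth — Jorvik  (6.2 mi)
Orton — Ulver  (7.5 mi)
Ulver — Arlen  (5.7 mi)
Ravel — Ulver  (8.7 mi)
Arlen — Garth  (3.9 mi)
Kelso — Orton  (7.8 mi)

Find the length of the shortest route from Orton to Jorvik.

14.6 mi

Candidate routes:
Orton → Ravel → Garth → Jorvik: 6.9+4.7+6.2 = 17.8
Orton → Arlen → Garth → Jorvik: 4.5+3.9+6.2 = 14.6
The minimum is 14.6 mi via Orton → Arlen → Garth → Jorvik.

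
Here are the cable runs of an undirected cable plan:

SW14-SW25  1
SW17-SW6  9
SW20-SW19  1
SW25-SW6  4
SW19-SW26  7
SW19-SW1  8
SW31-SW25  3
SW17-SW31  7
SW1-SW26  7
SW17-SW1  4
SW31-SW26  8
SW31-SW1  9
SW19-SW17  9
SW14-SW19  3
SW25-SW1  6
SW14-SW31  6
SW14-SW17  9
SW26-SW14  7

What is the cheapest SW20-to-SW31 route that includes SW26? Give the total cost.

Shortest SW20→SW26: SW20–SW19–SW26 = 8
Best SW26 to SW31: SW26–SW31 costing 8
Total via SW26: 8 + 8 = 16.

16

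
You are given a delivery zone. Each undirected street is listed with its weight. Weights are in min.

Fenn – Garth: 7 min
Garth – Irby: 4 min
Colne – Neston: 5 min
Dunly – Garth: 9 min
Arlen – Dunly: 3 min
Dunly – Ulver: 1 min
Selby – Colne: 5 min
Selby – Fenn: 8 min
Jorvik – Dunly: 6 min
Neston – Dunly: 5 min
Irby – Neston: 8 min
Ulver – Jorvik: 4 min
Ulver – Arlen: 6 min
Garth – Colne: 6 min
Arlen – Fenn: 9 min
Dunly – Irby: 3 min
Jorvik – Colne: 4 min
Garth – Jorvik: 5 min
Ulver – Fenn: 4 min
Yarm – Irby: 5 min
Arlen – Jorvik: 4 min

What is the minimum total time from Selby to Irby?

Compare a few routes:
Selby - Colne - Jorvik - Dunly - Irby: 5+4+6+3 = 18
Selby - Fenn - Ulver - Dunly - Irby: 8+4+1+3 = 16
Selby - Colne - Jorvik - Ulver - Dunly - Irby: 5+4+4+1+3 = 17
Selby - Colne - Garth - Irby: 5+6+4 = 15
The minimum is 15 min via Selby - Colne - Garth - Irby.

15 min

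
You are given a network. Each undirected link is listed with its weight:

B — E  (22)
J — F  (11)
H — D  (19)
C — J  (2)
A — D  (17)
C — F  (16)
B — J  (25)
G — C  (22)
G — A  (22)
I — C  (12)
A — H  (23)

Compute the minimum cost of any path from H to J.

69

Running Dijkstra from H:
H: 0
D: 19  (via H)
A: 23  (via H)
G: 45  (via A)
C: 67  (via G)
J: 69  (via C)
Shortest route: H–A–G–C–J = 69.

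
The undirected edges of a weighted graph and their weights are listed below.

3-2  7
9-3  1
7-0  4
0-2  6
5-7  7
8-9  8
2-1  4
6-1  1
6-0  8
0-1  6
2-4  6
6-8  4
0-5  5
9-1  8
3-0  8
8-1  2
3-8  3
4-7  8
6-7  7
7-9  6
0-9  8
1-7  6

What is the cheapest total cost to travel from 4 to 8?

Running Dijkstra from 4:
4: 0
2: 6  (via 4)
7: 8  (via 4)
1: 10  (via 2)
6: 11  (via 1)
0: 12  (via 2)
8: 12  (via 1)
Shortest route: 4 → 2 → 1 → 8 = 12.

12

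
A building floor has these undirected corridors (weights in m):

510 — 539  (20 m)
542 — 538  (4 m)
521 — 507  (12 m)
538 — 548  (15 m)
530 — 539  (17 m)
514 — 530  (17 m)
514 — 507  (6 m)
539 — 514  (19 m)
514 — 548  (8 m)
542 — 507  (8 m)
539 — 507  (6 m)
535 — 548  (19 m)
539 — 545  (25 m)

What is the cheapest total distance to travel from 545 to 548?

Settle nodes by increasing distance from 545:
545: 0
539: 25  (via 545)
507: 31  (via 539)
514: 37  (via 507)
542: 39  (via 507)
530: 42  (via 539)
521: 43  (via 507)
538: 43  (via 542)
548: 45  (via 514)
Shortest route: 545 → 539 → 507 → 514 → 548 = 45 m.

45 m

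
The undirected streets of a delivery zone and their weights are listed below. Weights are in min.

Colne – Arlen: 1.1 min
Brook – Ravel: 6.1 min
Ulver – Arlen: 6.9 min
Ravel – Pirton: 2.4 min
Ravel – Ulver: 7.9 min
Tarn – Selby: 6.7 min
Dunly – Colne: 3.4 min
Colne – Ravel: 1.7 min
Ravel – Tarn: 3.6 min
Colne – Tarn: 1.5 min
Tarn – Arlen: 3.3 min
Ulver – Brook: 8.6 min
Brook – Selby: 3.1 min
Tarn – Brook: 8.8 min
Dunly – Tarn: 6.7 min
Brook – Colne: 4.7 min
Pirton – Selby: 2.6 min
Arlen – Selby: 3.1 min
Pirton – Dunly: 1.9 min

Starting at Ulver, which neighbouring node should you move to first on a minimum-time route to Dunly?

Enumerating some paths:
Ulver–Ravel–Pirton–Dunly: 7.9+2.4+1.9 = 12.2
Ulver–Arlen–Colne–Ravel–Pirton–Dunly: 6.9+1.1+1.7+2.4+1.9 = 14
Ulver–Arlen–Colne–Dunly: 6.9+1.1+3.4 = 11.4
Ulver–Ravel–Colne–Dunly: 7.9+1.7+3.4 = 13
Cheapest is Ulver–Arlen–Colne–Dunly at 11.4 min.
So from Ulver the first move is to Arlen.

Arlen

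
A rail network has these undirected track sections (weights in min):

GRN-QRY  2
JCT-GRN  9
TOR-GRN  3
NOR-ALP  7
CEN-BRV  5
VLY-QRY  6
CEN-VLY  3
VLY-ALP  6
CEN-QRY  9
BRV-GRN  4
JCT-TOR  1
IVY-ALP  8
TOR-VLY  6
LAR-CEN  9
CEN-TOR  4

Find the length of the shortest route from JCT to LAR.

Running Dijkstra from JCT:
JCT: 0
TOR: 1  (via JCT)
GRN: 4  (via TOR)
CEN: 5  (via TOR)
QRY: 6  (via GRN)
VLY: 7  (via TOR)
BRV: 8  (via GRN)
ALP: 13  (via VLY)
LAR: 14  (via CEN)
Shortest route: JCT → TOR → CEN → LAR = 14 min.

14 min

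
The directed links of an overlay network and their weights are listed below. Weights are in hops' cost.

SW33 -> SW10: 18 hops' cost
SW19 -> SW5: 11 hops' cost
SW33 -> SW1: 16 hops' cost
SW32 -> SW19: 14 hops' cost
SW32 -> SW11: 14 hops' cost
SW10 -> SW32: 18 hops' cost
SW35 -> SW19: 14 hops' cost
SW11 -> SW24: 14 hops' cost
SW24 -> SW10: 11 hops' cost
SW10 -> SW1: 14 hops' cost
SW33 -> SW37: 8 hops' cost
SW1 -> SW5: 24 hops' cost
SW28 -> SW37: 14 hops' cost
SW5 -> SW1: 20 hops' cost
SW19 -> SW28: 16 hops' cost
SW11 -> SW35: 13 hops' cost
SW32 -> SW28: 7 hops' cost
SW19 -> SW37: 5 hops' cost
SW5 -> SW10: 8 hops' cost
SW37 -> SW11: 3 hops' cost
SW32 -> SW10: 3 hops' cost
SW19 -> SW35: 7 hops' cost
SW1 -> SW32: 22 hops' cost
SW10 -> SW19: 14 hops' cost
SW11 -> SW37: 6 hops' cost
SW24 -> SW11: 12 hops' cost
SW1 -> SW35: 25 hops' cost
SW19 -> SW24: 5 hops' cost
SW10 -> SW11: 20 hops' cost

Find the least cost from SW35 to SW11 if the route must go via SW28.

Best SW35 to SW28: SW35 → SW19 → SW28 costing 30
Best SW28 to SW11: SW28 → SW37 → SW11 costing 17
Total via SW28: 30 + 17 = 47 hops' cost.

47 hops' cost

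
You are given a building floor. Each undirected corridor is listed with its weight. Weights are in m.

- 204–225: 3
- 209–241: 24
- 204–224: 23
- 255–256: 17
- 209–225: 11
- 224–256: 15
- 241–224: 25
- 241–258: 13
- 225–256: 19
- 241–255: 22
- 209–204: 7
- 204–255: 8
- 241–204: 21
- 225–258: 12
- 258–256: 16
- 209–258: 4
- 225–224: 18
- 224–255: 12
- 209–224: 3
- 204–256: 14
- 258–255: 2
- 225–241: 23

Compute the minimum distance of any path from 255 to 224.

Candidate routes:
255 → 224: 12 = 12
255 → 258 → 209 → 224: 2+4+3 = 9
The minimum is 9 m via 255 → 258 → 209 → 224.

9 m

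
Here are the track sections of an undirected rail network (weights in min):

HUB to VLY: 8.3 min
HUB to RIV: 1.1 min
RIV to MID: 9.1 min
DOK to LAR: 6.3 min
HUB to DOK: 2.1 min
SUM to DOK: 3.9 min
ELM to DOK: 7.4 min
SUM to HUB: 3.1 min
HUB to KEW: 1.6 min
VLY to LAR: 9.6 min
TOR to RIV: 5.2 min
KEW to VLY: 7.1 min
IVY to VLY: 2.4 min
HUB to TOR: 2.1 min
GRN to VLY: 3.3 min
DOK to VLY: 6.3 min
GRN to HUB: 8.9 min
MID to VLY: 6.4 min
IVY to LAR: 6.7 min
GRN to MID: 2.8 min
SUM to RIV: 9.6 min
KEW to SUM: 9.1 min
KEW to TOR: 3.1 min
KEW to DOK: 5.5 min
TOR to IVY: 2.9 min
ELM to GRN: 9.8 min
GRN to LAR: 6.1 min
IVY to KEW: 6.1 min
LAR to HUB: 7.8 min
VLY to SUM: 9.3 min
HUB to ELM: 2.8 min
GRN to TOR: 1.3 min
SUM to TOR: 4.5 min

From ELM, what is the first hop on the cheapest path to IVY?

Enumerating some paths:
ELM → HUB → TOR → IVY: 2.8+2.1+2.9 = 7.8
ELM → HUB → KEW → TOR → IVY: 2.8+1.6+3.1+2.9 = 10.4
Cheapest is ELM → HUB → TOR → IVY at 7.8 min.
So from ELM the first move is to HUB.

HUB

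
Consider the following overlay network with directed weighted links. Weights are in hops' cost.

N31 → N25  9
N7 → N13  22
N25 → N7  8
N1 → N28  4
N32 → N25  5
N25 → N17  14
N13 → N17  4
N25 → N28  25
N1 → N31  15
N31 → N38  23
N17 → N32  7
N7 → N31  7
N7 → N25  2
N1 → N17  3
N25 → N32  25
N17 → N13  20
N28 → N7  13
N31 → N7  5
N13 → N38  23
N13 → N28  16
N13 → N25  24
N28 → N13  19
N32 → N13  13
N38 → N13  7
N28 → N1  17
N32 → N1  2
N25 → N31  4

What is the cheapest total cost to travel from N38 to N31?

27 hops' cost

Candidate routes:
N38–N13–N17–N32–N25–N31: 7+4+7+5+4 = 27
N38–N13–N17–N32–N1–N31: 7+4+7+2+15 = 35
Cheapest is N38–N13–N17–N32–N25–N31 at 27 hops' cost.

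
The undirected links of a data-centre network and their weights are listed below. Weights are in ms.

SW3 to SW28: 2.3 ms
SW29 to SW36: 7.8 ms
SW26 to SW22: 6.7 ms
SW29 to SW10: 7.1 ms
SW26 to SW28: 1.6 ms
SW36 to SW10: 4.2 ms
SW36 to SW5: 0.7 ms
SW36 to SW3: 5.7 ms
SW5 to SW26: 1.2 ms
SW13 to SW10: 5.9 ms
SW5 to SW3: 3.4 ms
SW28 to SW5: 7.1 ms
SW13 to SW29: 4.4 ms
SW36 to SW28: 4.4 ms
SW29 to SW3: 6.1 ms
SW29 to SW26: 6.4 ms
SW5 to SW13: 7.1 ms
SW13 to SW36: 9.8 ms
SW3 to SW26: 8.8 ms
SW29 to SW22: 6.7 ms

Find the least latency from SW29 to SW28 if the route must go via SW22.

Shortest SW29→SW22: SW29–SW22 = 6.7
Shortest SW22→SW28: SW22–SW26–SW28 = 8.3
Total via SW22: 6.7 + 8.3 = 15 ms.

15 ms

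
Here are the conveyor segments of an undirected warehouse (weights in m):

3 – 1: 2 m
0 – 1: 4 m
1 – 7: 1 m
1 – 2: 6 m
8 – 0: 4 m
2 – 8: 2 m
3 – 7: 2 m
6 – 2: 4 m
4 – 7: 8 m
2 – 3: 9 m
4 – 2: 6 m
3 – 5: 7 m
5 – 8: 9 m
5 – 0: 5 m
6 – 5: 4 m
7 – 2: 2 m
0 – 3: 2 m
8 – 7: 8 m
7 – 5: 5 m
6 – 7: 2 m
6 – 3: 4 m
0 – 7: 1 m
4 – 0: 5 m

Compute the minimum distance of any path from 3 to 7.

Enumerating some paths:
3 - 1 - 7: 2+1 = 3
3 - 7: 2 = 2
Cheapest is 3 - 7 at 2 m.

2 m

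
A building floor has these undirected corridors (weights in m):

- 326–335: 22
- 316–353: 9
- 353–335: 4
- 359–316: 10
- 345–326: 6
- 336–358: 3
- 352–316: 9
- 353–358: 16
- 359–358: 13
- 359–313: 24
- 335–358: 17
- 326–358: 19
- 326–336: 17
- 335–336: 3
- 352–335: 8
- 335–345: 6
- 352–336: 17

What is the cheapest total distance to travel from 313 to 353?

Compare a few routes:
313 - 359 - 316 - 353: 24+10+9 = 43
313 - 359 - 358 - 336 - 335 - 353: 24+13+3+3+4 = 47
Cheapest is 313 - 359 - 316 - 353 at 43 m.

43 m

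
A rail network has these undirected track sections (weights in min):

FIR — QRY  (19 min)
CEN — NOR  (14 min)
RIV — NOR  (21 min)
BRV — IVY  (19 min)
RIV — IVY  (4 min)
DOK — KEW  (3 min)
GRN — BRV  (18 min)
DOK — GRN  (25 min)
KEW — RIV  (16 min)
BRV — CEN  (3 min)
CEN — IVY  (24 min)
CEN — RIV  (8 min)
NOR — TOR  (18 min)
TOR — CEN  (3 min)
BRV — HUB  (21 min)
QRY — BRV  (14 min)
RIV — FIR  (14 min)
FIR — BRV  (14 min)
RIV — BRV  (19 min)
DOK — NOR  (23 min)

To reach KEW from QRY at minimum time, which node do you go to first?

Enumerating some paths:
QRY → BRV → CEN → RIV → KEW: 14+3+8+16 = 41
QRY → FIR → RIV → KEW: 19+14+16 = 49
Cheapest is QRY → BRV → CEN → RIV → KEW at 41 min.
So from QRY the first move is to BRV.

BRV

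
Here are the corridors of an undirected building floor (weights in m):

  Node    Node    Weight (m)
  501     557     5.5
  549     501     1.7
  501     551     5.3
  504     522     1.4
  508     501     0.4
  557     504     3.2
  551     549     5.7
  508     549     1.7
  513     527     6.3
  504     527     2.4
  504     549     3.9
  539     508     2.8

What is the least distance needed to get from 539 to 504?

8.4 m

Enumerating some paths:
539 - 508 - 549 - 501 - 557 - 504: 2.8+1.7+1.7+5.5+3.2 = 14.9
539 - 508 - 501 - 557 - 504: 2.8+0.4+5.5+3.2 = 11.9
539 - 508 - 549 - 504: 2.8+1.7+3.9 = 8.4
539 - 508 - 501 - 549 - 504: 2.8+0.4+1.7+3.9 = 8.8
Cheapest is 539 - 508 - 549 - 504 at 8.4 m.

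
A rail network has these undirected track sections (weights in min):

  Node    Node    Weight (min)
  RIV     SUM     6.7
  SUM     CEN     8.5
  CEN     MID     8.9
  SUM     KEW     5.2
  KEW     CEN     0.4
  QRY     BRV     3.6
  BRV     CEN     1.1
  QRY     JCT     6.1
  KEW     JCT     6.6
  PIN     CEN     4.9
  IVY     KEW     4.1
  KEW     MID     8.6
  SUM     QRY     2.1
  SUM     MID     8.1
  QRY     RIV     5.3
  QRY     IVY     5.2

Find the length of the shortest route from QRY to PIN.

Settle nodes by increasing distance from QRY:
QRY: 0
SUM: 2.1  (via QRY)
BRV: 3.6  (via QRY)
CEN: 4.7  (via BRV)
KEW: 5.1  (via CEN)
IVY: 5.2  (via QRY)
RIV: 5.3  (via QRY)
JCT: 6.1  (via QRY)
PIN: 9.6  (via CEN)
Shortest route: QRY → BRV → CEN → PIN = 9.6 min.

9.6 min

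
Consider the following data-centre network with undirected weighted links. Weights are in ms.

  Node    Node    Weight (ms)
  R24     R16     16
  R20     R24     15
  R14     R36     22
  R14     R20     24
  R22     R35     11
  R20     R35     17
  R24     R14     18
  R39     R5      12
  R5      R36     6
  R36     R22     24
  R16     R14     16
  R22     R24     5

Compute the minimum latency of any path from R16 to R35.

32 ms

Enumerating some paths:
R16 - R24 - R20 - R35: 16+15+17 = 48
R16 - R24 - R22 - R35: 16+5+11 = 32
R16 - R14 - R24 - R22 - R35: 16+18+5+11 = 50
Cheapest is R16 - R24 - R22 - R35 at 32 ms.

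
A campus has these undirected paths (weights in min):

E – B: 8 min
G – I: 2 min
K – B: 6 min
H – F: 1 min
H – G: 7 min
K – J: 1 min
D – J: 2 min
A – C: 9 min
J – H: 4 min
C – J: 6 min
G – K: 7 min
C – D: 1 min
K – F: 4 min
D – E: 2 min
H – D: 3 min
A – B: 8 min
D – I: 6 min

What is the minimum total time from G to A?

18 min

Running Dijkstra from G:
G: 0
I: 2  (via G)
H: 7  (via G)
K: 7  (via G)
D: 8  (via I)
F: 8  (via H)
J: 8  (via K)
C: 9  (via D)
E: 10  (via D)
B: 13  (via K)
A: 18  (via C)
Shortest route: G–I–D–C–A = 18 min.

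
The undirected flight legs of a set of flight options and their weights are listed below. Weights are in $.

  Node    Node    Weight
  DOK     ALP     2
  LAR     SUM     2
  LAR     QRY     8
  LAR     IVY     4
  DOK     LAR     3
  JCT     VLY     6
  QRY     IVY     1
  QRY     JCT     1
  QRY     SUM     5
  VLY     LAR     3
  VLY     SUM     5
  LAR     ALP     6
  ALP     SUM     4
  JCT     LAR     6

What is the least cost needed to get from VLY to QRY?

$7

Shortest distances from VLY:
VLY: 0
LAR: 3  (via VLY)
SUM: 5  (via VLY)
DOK: 6  (via LAR)
JCT: 6  (via VLY)
QRY: 7  (via JCT)
Shortest route: VLY–JCT–QRY = $7.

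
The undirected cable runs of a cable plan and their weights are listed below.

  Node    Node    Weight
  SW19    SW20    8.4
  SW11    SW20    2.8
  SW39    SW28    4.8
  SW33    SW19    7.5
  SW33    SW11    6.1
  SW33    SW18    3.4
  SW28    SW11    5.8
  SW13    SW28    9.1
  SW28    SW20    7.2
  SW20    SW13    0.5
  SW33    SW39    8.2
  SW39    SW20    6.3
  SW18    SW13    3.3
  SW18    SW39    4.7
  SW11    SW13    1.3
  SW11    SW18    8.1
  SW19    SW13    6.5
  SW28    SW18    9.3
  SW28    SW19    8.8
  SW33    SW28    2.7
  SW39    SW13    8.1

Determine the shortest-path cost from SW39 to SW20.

Enumerating some paths:
SW39 - SW18 - SW13 - SW20: 4.7+3.3+0.5 = 8.5
SW39 - SW20: 6.3 = 6.3
The minimum is 6.3 via SW39 - SW20.

6.3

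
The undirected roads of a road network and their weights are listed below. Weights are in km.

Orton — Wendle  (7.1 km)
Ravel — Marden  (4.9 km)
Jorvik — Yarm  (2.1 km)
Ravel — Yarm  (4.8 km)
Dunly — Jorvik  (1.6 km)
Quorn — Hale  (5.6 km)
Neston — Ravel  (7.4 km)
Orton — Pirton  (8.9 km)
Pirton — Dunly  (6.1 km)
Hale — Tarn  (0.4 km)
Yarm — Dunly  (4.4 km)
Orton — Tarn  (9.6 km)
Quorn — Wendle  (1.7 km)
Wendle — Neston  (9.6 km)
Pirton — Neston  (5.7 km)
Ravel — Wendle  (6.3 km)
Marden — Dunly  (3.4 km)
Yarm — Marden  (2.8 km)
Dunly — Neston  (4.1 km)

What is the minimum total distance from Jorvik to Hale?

Settle nodes by increasing distance from Jorvik:
Jorvik: 0
Dunly: 1.6  (via Jorvik)
Yarm: 2.1  (via Jorvik)
Marden: 4.9  (via Yarm)
Neston: 5.7  (via Dunly)
Ravel: 6.9  (via Yarm)
Pirton: 7.7  (via Dunly)
Wendle: 13.2  (via Ravel)
Quorn: 14.9  (via Wendle)
Orton: 16.6  (via Pirton)
Hale: 20.5  (via Quorn)
Shortest route: Jorvik–Yarm–Ravel–Wendle–Quorn–Hale = 20.5 km.

20.5 km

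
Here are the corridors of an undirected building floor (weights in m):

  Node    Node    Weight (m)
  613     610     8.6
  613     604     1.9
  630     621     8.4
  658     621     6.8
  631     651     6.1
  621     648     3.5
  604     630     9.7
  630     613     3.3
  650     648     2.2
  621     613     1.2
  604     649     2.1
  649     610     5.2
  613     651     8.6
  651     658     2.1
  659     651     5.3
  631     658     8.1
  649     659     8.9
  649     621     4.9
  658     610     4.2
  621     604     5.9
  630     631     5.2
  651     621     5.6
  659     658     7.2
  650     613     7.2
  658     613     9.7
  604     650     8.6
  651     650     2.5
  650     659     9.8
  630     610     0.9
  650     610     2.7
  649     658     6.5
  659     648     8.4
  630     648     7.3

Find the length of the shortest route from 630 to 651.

Enumerating some paths:
630 - 631 - 651: 5.2+6.1 = 11.3
630 - 610 - 650 - 651: 0.9+2.7+2.5 = 6.1
630 - 613 - 621 - 651: 3.3+1.2+5.6 = 10.1
630 - 610 - 658 - 651: 0.9+4.2+2.1 = 7.2
Cheapest is 630 - 610 - 650 - 651 at 6.1 m.

6.1 m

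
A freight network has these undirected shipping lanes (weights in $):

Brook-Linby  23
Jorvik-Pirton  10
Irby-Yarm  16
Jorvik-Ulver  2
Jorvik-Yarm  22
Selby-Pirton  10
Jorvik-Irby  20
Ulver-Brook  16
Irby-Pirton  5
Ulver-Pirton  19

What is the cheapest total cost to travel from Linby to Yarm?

$63

Candidate routes:
Linby - Brook - Ulver - Pirton - Irby - Yarm: 23+16+19+5+16 = 79
Linby - Brook - Ulver - Jorvik - Irby - Yarm: 23+16+2+20+16 = 77
Linby - Brook - Ulver - Jorvik - Yarm: 23+16+2+22 = 63
Linby - Brook - Ulver - Jorvik - Pirton - Irby - Yarm: 23+16+2+10+5+16 = 72
Cheapest is Linby - Brook - Ulver - Jorvik - Yarm at $63.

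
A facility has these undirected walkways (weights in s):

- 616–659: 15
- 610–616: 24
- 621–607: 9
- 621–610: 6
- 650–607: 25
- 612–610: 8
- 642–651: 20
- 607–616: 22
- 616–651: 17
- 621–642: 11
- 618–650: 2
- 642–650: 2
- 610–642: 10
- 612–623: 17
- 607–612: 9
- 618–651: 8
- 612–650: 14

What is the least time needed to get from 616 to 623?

Settle nodes by increasing distance from 616:
616: 0
659: 15  (via 616)
651: 17  (via 616)
607: 22  (via 616)
610: 24  (via 616)
618: 25  (via 651)
650: 27  (via 618)
642: 29  (via 650)
621: 30  (via 610)
612: 31  (via 607)
623: 48  (via 612)
Shortest route: 616–607–612–623 = 48 s.

48 s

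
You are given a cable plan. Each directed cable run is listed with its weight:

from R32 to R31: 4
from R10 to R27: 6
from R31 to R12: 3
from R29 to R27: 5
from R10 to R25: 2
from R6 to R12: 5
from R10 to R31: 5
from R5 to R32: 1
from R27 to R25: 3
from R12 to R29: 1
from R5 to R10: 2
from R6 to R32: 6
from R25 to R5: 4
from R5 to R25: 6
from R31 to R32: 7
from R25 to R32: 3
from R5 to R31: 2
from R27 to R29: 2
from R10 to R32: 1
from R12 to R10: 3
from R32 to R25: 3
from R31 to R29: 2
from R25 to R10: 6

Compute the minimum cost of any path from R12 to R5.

9

Running Dijkstra from R12:
R12: 0
R29: 1  (via R12)
R10: 3  (via R12)
R32: 4  (via R10)
R25: 5  (via R10)
R27: 6  (via R29)
R31: 8  (via R10)
R5: 9  (via R25)
Shortest route: R12 → R10 → R25 → R5 = 9.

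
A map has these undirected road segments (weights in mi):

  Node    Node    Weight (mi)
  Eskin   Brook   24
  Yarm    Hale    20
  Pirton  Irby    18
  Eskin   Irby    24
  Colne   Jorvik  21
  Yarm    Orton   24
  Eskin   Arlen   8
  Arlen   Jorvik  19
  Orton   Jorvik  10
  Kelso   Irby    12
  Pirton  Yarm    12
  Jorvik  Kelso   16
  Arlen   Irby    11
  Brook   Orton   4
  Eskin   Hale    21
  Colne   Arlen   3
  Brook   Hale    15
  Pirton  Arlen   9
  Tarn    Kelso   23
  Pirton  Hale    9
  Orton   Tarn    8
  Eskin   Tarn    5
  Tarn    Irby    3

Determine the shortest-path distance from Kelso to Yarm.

42 mi

Shortest distances from Kelso:
Kelso: 0
Irby: 12  (via Kelso)
Tarn: 15  (via Irby)
Jorvik: 16  (via Kelso)
Eskin: 20  (via Tarn)
Arlen: 23  (via Irby)
Orton: 23  (via Tarn)
Colne: 26  (via Arlen)
Brook: 27  (via Orton)
Pirton: 30  (via Irby)
Hale: 39  (via Pirton)
Yarm: 42  (via Pirton)
Shortest route: Kelso → Irby → Pirton → Yarm = 42 mi.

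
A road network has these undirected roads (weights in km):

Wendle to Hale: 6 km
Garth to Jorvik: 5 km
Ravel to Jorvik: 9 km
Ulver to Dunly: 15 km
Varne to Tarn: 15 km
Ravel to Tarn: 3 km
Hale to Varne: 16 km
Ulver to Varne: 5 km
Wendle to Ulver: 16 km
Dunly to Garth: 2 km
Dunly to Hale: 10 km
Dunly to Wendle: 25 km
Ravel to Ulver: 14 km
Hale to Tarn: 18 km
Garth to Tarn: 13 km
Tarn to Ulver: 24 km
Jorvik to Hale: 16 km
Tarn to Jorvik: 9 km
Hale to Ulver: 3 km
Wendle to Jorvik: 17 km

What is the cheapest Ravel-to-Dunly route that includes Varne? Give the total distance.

Shortest Ravel→Varne: Ravel → Tarn → Varne = 18
Shortest Varne→Dunly: Varne → Ulver → Hale → Dunly = 18
Total via Varne: 18 + 18 = 36 km.

36 km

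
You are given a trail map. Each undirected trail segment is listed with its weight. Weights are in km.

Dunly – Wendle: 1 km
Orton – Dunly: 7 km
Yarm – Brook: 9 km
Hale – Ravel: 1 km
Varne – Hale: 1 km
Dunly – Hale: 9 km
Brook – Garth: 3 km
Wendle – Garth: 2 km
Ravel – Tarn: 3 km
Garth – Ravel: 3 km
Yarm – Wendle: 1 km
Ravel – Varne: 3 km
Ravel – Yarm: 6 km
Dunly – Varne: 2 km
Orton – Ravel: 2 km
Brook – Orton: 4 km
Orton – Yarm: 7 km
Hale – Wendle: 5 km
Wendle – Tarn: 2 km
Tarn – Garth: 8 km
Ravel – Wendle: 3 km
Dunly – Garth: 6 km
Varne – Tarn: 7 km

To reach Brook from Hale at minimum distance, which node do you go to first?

Ravel

Candidate routes:
Hale → Ravel → Wendle → Garth → Brook: 1+3+2+3 = 9
Hale → Ravel → Orton → Brook: 1+2+4 = 7
Hale → Varne → Dunly → Wendle → Garth → Brook: 1+2+1+2+3 = 9
Cheapest is Hale → Ravel → Orton → Brook at 7 km.
So from Hale the first move is to Ravel.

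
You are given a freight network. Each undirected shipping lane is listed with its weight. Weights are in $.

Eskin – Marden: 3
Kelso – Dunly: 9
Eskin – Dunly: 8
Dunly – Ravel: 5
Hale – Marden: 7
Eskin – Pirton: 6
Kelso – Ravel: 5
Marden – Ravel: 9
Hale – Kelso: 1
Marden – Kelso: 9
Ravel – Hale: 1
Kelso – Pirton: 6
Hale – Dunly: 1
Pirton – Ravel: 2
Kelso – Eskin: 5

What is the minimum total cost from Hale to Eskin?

$6

Settle nodes by increasing distance from Hale:
Hale: 0
Kelso: 1  (via Hale)
Dunly: 1  (via Hale)
Ravel: 1  (via Hale)
Pirton: 3  (via Ravel)
Eskin: 6  (via Kelso)
Shortest route: Hale–Kelso–Eskin = $6.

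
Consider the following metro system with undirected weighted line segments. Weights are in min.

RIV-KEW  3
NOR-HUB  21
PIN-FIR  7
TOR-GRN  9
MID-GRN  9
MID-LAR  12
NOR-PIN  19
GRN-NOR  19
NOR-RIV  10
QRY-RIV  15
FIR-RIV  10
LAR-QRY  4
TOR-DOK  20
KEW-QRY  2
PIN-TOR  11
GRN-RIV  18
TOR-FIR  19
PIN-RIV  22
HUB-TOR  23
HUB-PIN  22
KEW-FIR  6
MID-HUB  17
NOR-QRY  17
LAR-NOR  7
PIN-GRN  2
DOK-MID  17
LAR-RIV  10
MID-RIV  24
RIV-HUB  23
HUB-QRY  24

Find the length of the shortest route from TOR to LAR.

Settle nodes by increasing distance from TOR:
TOR: 0
GRN: 9  (via TOR)
PIN: 11  (via TOR)
MID: 18  (via GRN)
FIR: 18  (via PIN)
DOK: 20  (via TOR)
HUB: 23  (via TOR)
KEW: 24  (via FIR)
QRY: 26  (via KEW)
RIV: 27  (via GRN)
NOR: 28  (via GRN)
LAR: 30  (via MID)
Shortest route: TOR → GRN → MID → LAR = 30 min.

30 min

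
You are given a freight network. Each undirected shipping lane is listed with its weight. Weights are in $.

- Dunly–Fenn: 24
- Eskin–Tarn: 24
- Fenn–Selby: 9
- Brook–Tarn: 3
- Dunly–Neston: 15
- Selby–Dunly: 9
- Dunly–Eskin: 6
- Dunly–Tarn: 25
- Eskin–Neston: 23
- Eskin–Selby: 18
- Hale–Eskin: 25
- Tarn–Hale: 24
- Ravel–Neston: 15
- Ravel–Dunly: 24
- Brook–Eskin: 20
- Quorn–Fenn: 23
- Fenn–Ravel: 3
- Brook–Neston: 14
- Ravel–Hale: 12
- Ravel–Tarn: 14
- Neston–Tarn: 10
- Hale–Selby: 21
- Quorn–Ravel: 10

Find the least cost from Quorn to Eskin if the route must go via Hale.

$47

Shortest Quorn→Hale: Quorn → Ravel → Hale = 22
Shortest Hale→Eskin: Hale → Eskin = 25
Total via Hale: 22 + 25 = $47.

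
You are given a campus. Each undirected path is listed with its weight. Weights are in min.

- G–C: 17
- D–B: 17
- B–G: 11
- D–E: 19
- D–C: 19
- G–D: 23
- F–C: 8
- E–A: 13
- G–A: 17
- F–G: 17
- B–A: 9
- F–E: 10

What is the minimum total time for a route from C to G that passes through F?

25 min

Shortest C→F: C → F = 8
Best F to G: F → G costing 17
Total via F: 8 + 17 = 25 min.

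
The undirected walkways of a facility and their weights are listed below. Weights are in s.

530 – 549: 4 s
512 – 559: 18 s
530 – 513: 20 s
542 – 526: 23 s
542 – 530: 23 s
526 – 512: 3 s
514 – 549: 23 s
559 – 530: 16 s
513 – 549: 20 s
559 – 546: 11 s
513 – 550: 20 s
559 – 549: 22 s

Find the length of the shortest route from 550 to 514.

Running Dijkstra from 550:
550: 0
513: 20  (via 550)
549: 40  (via 513)
530: 40  (via 513)
559: 56  (via 530)
514: 63  (via 549)
Shortest route: 550 → 513 → 549 → 514 = 63 s.

63 s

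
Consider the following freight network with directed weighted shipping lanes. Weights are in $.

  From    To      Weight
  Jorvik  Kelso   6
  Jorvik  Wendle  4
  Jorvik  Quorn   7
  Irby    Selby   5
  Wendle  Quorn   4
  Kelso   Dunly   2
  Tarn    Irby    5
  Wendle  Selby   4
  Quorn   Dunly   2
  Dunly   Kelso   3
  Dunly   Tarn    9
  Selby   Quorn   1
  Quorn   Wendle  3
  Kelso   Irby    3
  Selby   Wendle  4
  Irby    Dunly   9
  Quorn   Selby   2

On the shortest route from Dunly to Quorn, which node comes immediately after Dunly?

Kelso

Compare a few routes:
Dunly–Kelso–Irby–Selby–Wendle–Quorn: 3+3+5+4+4 = 19
Dunly–Kelso–Irby–Selby–Quorn: 3+3+5+1 = 12
The minimum is $12 via Dunly–Kelso–Irby–Selby–Quorn.
So from Dunly the first move is to Kelso.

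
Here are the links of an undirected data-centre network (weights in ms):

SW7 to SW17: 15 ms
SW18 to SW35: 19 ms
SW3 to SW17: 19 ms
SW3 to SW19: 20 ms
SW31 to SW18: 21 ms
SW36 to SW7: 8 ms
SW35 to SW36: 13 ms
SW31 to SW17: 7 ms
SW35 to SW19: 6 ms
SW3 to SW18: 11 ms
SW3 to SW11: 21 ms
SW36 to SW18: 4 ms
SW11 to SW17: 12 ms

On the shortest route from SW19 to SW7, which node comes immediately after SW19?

SW35

Candidate routes:
SW19 → SW35 → SW18 → SW36 → SW7: 6+19+4+8 = 37
SW19 → SW35 → SW36 → SW7: 6+13+8 = 27
Cheapest is SW19 → SW35 → SW36 → SW7 at 27 ms.
So from SW19 the first move is to SW35.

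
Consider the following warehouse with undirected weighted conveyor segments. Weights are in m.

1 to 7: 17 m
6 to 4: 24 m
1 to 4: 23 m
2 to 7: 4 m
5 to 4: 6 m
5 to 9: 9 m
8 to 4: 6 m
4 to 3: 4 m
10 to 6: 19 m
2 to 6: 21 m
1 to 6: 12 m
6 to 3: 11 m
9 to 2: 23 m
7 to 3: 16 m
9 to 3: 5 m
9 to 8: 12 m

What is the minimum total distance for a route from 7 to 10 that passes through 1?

Shortest 7→1: 7 → 1 = 17
Shortest 1→10: 1 → 6 → 10 = 31
Total via 1: 17 + 31 = 48 m.

48 m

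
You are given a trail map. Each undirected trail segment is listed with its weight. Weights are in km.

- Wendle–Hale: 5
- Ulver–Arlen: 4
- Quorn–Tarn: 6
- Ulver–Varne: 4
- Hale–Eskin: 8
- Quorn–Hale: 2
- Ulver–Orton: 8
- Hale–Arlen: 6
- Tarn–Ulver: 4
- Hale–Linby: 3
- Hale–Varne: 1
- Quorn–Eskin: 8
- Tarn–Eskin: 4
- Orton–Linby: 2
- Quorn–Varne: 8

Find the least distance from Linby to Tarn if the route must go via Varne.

12 km

Best Linby to Varne: Linby–Hale–Varne costing 4
Best Varne to Tarn: Varne–Ulver–Tarn costing 8
Total via Varne: 4 + 8 = 12 km.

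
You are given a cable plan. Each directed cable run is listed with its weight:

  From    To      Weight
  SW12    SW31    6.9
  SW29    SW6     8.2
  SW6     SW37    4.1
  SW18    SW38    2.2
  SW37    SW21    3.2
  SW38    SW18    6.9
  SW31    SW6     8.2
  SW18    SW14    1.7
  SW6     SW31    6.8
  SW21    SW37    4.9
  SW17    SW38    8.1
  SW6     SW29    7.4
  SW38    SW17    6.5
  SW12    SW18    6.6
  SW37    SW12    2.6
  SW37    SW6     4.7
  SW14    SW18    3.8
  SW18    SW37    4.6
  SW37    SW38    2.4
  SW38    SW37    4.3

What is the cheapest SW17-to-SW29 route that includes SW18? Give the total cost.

31.7

Best SW17 to SW18: SW17 → SW38 → SW18 costing 15
Shortest SW18→SW29: SW18 → SW37 → SW6 → SW29 = 16.7
Total via SW18: 15 + 16.7 = 31.7.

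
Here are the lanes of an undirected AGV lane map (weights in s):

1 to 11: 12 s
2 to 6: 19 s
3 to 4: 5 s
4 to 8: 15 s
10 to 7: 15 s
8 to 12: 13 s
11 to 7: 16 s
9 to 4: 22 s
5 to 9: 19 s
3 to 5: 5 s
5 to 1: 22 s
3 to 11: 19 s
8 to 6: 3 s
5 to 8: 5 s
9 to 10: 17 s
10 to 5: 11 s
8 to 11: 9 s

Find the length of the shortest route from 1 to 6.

Settle nodes by increasing distance from 1:
1: 0
11: 12  (via 1)
8: 21  (via 11)
5: 22  (via 1)
6: 24  (via 8)
Shortest route: 1 → 11 → 8 → 6 = 24 s.

24 s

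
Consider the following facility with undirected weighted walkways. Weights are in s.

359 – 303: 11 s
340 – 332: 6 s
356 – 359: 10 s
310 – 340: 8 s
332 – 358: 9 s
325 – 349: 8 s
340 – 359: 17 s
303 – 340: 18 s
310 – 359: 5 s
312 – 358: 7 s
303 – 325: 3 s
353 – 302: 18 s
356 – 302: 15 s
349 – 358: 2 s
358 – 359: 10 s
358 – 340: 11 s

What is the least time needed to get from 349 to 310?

17 s

Settle nodes by increasing distance from 349:
349: 0
358: 2  (via 349)
325: 8  (via 349)
312: 9  (via 358)
303: 11  (via 325)
332: 11  (via 358)
359: 12  (via 358)
340: 13  (via 358)
310: 17  (via 359)
Shortest route: 349–358–359–310 = 17 s.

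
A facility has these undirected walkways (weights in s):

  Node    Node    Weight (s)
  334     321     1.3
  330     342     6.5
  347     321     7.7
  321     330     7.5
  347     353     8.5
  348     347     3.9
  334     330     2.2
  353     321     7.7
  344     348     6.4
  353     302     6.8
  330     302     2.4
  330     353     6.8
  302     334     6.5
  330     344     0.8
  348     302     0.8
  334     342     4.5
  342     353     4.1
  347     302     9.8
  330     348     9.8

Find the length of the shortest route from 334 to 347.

Candidate routes:
334 → 330 → 302 → 348 → 347: 2.2+2.4+0.8+3.9 = 9.3
334 → 321 → 347: 1.3+7.7 = 9
334 → 302 → 348 → 347: 6.5+0.8+3.9 = 11.2
Cheapest is 334 → 321 → 347 at 9 s.

9 s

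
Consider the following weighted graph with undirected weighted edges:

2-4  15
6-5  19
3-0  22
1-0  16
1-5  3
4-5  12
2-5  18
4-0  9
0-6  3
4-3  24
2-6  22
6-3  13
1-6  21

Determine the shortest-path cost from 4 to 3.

24

Running Dijkstra from 4:
4: 0
0: 9  (via 4)
5: 12  (via 4)
6: 12  (via 0)
1: 15  (via 5)
2: 15  (via 4)
3: 24  (via 4)
Shortest route: 4 → 3 = 24.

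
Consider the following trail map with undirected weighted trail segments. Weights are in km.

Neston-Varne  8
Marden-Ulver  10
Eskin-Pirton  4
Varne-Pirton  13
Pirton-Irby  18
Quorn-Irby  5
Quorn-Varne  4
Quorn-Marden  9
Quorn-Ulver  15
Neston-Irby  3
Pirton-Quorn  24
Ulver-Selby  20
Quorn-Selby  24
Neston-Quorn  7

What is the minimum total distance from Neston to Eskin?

Candidate routes:
Neston → Irby → Quorn → Varne → Pirton → Eskin: 3+5+4+13+4 = 29
Neston → Quorn → Varne → Pirton → Eskin: 7+4+13+4 = 28
Neston → Irby → Pirton → Eskin: 3+18+4 = 25
The minimum is 25 km via Neston → Irby → Pirton → Eskin.

25 km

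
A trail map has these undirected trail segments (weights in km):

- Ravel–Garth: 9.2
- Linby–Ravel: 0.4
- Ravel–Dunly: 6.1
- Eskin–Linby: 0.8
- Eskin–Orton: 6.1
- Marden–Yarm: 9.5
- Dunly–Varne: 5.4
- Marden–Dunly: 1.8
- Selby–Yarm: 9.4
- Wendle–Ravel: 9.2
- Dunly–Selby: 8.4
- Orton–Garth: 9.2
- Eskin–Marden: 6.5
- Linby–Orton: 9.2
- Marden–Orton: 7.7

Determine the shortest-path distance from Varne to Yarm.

16.7 km

Settle nodes by increasing distance from Varne:
Varne: 0
Dunly: 5.4  (via Varne)
Marden: 7.2  (via Dunly)
Ravel: 11.5  (via Dunly)
Linby: 11.9  (via Ravel)
Eskin: 12.7  (via Linby)
Selby: 13.8  (via Dunly)
Orton: 14.9  (via Marden)
Yarm: 16.7  (via Marden)
Shortest route: Varne → Dunly → Marden → Yarm = 16.7 km.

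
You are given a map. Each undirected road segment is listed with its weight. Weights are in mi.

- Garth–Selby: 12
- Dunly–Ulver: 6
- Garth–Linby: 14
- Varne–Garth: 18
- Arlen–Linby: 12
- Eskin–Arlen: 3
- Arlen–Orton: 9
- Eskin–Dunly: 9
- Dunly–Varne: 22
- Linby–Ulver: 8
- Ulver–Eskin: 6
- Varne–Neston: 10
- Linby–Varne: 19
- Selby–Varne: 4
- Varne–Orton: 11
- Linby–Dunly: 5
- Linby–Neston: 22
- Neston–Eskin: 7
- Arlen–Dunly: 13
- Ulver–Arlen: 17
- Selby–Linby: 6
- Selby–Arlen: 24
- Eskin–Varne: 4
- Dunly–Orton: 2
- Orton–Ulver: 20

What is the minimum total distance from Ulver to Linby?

Shortest distances from Ulver:
Ulver: 0
Eskin: 6  (via Ulver)
Dunly: 6  (via Ulver)
Orton: 8  (via Dunly)
Linby: 8  (via Ulver)
Shortest route: Ulver–Linby = 8 mi.

8 mi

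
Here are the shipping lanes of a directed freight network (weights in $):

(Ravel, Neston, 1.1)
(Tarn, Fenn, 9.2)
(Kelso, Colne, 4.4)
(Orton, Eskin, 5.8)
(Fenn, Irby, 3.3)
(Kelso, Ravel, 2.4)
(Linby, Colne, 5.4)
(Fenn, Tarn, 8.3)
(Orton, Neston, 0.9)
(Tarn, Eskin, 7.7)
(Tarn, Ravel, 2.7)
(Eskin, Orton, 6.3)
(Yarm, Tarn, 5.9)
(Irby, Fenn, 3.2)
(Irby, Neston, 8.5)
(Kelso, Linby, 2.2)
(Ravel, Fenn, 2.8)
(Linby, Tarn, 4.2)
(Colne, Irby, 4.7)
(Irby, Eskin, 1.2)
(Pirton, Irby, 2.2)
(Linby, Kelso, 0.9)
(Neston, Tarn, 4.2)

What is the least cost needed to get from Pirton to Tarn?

$13.7

Settle nodes by increasing distance from Pirton:
Pirton: 0
Irby: 2.2  (via Pirton)
Eskin: 3.4  (via Irby)
Fenn: 5.4  (via Irby)
Orton: 9.7  (via Eskin)
Neston: 10.6  (via Orton)
Tarn: 13.7  (via Fenn)
Shortest route: Pirton → Irby → Fenn → Tarn = $13.7.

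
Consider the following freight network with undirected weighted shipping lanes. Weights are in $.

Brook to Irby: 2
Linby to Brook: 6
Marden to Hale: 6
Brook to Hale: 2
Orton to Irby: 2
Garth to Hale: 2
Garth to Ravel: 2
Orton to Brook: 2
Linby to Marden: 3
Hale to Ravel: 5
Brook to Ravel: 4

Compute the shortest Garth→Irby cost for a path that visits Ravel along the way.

Best Garth to Ravel: Garth–Ravel costing 2
Shortest Ravel→Irby: Ravel–Brook–Irby = 6
Total via Ravel: 2 + 6 = $8.

$8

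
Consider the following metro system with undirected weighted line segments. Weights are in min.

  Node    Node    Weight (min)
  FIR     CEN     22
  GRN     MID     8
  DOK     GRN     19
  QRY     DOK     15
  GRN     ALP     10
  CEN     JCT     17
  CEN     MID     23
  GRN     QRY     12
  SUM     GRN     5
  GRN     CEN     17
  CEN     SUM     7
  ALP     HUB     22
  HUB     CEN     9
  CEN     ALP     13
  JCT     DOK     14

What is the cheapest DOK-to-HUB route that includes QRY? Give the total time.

48 min

Best DOK to QRY: DOK → QRY costing 15
Shortest QRY→HUB: QRY → GRN → SUM → CEN → HUB = 33
Total via QRY: 15 + 33 = 48 min.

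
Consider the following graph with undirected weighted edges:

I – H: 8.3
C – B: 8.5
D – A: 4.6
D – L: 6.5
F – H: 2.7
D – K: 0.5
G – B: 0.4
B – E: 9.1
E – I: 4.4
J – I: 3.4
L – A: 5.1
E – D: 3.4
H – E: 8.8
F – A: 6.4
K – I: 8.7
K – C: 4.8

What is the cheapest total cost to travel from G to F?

21

Settle nodes by increasing distance from G:
G: 0
B: 0.4  (via G)
C: 8.9  (via B)
E: 9.5  (via B)
D: 12.9  (via E)
K: 13.4  (via D)
I: 13.9  (via E)
J: 17.3  (via I)
A: 17.5  (via D)
H: 18.3  (via E)
L: 19.4  (via D)
F: 21  (via H)
Shortest route: G → B → E → H → F = 21.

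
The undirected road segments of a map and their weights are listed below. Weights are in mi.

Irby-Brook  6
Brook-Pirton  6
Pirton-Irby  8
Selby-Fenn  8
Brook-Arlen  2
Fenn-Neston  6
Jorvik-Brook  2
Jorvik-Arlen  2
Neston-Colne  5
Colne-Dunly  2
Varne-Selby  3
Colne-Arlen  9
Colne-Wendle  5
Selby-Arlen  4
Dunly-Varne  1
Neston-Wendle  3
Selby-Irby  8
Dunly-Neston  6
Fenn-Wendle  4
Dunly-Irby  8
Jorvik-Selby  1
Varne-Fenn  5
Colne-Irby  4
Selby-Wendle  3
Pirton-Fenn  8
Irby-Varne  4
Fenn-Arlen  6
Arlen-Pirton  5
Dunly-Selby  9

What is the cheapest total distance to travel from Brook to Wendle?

Enumerating some paths:
Brook–Jorvik–Arlen–Selby–Wendle: 2+2+4+3 = 11
Brook–Arlen–Selby–Wendle: 2+4+3 = 9
Brook–Jorvik–Selby–Wendle: 2+1+3 = 6
Brook–Arlen–Jorvik–Selby–Wendle: 2+2+1+3 = 8
Cheapest is Brook–Jorvik–Selby–Wendle at 6 mi.

6 mi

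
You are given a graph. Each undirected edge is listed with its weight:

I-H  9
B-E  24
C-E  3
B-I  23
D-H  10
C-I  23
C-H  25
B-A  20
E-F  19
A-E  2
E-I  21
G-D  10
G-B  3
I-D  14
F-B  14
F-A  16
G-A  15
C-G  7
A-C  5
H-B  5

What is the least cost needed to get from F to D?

Enumerating some paths:
F → A → E → C → G → D: 16+2+3+7+10 = 38
F → A → C → G → D: 16+5+7+10 = 38
F → B → G → D: 14+3+10 = 27
F → B → H → D: 14+5+10 = 29
The minimum is 27 via F → B → G → D.

27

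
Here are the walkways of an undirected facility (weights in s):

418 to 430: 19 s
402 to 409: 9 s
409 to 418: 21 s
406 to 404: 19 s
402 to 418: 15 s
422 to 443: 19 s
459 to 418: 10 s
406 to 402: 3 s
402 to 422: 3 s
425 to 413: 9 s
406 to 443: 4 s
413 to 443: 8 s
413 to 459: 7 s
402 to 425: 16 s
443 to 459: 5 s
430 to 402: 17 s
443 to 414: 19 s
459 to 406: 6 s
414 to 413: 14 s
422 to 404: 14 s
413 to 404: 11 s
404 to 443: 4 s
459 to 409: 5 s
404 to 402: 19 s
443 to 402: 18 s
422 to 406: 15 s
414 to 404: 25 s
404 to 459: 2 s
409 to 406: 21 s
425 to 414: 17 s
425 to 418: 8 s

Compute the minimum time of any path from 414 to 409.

Shortest distances from 414:
414: 0
413: 14  (via 414)
425: 17  (via 414)
443: 19  (via 414)
459: 21  (via 413)
404: 23  (via 443)
406: 23  (via 443)
418: 25  (via 425)
409: 26  (via 459)
Shortest route: 414 → 413 → 459 → 409 = 26 s.

26 s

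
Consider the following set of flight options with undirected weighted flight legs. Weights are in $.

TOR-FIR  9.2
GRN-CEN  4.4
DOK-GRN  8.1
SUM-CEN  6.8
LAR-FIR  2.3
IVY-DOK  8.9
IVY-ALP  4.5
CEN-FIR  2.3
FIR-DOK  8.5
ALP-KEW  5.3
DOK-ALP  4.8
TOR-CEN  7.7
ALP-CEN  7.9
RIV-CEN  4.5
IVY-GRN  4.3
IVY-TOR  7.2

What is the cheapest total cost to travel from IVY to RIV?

Enumerating some paths:
IVY–GRN–CEN–RIV: 4.3+4.4+4.5 = 13.2
IVY–TOR–CEN–RIV: 7.2+7.7+4.5 = 19.4
IVY–ALP–CEN–RIV: 4.5+7.9+4.5 = 16.9
The minimum is $13.2 via IVY–GRN–CEN–RIV.

$13.2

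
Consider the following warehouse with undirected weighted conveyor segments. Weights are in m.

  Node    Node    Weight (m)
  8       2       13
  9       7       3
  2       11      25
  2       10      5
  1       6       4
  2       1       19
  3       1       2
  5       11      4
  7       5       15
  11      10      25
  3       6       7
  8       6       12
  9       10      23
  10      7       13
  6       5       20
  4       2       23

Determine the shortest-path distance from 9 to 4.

44 m

Running Dijkstra from 9:
9: 0
7: 3  (via 9)
10: 16  (via 7)
5: 18  (via 7)
2: 21  (via 10)
11: 22  (via 5)
8: 34  (via 2)
6: 38  (via 5)
1: 40  (via 2)
3: 42  (via 1)
4: 44  (via 2)
Shortest route: 9–7–10–2–4 = 44 m.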